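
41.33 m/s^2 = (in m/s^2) 41.33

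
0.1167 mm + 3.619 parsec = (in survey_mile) 6.939e+13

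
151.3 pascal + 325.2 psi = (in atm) 22.13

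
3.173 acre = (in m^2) 1.284e+04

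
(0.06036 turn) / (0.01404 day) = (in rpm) 0.002986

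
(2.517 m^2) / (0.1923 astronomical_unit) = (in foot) 2.871e-10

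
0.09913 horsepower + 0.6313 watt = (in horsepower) 0.09998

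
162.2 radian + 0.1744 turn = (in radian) 163.3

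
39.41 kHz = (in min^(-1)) 2.365e+06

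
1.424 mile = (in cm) 2.292e+05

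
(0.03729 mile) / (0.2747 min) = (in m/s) 3.641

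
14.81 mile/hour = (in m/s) 6.621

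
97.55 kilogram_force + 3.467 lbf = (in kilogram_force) 99.12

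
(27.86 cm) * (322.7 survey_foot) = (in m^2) 27.4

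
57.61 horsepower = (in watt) 4.296e+04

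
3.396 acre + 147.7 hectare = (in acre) 368.4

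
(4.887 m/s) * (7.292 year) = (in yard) 1.229e+09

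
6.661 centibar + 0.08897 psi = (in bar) 0.07274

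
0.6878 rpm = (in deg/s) 4.127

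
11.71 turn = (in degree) 4216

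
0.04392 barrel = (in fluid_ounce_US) 236.1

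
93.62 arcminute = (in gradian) 1.734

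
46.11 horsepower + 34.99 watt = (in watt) 3.442e+04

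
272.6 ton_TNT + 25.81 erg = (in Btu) 1.081e+09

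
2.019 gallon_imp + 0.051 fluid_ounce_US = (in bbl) 0.05774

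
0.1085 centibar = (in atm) 0.001071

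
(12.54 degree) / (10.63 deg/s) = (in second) 1.18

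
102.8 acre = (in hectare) 41.6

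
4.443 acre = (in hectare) 1.798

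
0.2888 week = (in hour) 48.52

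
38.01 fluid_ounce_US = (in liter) 1.124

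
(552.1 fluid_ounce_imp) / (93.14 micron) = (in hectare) 0.01684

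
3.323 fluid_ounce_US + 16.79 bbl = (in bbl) 16.79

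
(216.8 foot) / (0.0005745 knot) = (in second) 2.236e+05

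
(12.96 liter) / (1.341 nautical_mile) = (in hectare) 5.218e-10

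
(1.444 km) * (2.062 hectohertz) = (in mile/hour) 6.661e+05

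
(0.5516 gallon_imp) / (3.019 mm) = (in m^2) 0.8306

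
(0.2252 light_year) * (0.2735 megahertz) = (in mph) 1.303e+21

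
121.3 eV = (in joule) 1.943e-17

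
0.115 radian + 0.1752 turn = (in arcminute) 4180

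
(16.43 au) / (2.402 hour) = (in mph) 6.358e+08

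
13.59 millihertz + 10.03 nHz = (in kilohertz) 1.359e-05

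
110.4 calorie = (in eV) 2.883e+21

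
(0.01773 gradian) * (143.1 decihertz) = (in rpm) 0.03806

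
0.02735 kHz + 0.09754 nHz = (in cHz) 2735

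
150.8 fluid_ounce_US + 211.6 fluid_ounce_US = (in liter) 10.72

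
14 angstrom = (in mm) 1.4e-06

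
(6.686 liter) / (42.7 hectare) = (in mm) 1.566e-05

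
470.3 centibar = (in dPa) 4.703e+06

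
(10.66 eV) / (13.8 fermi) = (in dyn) 12.38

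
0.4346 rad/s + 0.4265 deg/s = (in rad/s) 0.442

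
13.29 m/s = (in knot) 25.83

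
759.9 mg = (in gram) 0.7599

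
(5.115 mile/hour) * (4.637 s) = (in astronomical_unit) 7.088e-11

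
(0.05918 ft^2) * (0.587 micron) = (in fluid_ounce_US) 0.0001091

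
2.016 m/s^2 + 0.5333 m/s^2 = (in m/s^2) 2.549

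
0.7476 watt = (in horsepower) 0.001003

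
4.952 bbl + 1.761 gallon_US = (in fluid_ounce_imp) 2.794e+04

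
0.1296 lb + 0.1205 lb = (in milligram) 1.134e+05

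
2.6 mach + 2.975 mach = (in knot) 3690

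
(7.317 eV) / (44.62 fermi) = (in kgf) 2.679e-06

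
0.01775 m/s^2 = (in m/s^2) 0.01775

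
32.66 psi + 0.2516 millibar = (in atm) 2.223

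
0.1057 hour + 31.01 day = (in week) 4.431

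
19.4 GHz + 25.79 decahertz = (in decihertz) 1.94e+11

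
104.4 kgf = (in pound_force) 230.2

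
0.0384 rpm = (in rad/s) 0.004021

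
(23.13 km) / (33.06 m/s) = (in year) 2.219e-05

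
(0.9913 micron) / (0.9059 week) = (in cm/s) 1.809e-10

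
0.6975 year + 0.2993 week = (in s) 2.218e+07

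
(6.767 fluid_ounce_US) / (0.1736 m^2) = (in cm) 0.1153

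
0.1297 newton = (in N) 0.1297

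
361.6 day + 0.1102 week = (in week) 51.77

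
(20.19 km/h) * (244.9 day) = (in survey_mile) 7.374e+04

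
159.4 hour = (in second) 5.738e+05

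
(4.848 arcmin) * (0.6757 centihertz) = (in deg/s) 0.000546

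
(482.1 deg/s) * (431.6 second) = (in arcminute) 1.248e+07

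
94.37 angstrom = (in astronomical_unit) 6.308e-20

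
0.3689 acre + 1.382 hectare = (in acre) 3.784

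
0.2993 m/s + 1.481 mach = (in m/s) 504.6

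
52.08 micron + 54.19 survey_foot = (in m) 16.52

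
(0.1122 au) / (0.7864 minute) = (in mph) 7.958e+08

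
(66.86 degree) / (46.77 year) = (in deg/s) 4.533e-08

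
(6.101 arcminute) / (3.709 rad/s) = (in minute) 7.975e-06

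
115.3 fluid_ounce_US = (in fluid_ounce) 115.3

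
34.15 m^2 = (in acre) 0.008439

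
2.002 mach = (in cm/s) 6.817e+04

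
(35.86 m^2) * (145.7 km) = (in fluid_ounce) 1.767e+11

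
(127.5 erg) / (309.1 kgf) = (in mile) 2.614e-12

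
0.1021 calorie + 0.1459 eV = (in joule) 0.4272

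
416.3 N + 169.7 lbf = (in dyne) 1.171e+08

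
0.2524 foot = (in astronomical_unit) 5.143e-13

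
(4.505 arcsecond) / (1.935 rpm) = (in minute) 1.796e-06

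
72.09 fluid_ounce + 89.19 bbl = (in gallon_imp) 3120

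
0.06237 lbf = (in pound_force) 0.06237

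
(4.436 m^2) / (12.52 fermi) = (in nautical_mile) 1.913e+11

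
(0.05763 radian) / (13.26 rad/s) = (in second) 0.004346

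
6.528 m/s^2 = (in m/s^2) 6.528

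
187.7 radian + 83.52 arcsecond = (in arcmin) 6.453e+05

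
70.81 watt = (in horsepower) 0.09496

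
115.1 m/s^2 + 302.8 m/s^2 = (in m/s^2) 417.9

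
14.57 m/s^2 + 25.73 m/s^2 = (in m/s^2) 40.3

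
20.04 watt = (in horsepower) 0.02687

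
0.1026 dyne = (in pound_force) 2.307e-07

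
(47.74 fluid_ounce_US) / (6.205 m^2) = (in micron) 227.5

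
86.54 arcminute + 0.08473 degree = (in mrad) 26.65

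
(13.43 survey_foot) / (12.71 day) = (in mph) 8.338e-06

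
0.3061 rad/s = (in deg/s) 17.54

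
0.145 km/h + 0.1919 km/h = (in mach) 0.0002748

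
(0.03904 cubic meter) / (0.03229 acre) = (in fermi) 2.988e+11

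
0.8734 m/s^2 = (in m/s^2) 0.8734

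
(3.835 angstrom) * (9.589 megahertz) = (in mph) 0.008226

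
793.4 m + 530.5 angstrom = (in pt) 2.249e+06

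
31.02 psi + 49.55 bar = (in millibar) 5.169e+04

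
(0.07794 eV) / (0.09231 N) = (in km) 1.353e-22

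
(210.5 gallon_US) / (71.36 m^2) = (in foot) 0.03663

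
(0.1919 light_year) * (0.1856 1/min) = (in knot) 1.092e+13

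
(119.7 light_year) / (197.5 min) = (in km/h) 3.44e+14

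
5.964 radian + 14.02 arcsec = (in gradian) 379.7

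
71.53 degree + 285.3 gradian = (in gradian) 364.8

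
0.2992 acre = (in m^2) 1211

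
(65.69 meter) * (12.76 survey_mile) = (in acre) 333.3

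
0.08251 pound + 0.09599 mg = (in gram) 37.43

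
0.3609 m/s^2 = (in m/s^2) 0.3609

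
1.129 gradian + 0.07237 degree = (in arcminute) 65.31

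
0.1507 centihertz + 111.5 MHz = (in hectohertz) 1.115e+06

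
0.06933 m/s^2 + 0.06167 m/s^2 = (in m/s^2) 0.131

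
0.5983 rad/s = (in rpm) 5.713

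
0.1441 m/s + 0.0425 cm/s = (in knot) 0.2809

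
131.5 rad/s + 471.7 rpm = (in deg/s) 1.036e+04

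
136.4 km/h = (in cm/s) 3789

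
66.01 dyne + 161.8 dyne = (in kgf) 0.0002323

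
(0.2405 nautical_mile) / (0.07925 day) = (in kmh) 0.2342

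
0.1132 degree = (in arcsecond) 407.5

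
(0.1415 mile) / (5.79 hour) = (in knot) 0.02124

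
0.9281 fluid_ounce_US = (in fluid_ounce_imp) 0.966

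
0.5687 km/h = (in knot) 0.3071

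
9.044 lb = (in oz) 144.7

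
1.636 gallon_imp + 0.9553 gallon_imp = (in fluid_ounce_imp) 414.6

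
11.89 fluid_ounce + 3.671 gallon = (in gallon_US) 3.764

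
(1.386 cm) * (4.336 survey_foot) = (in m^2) 0.01832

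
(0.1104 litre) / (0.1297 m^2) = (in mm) 0.8512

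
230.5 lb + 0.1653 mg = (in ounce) 3688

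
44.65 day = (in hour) 1072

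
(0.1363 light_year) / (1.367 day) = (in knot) 2.122e+10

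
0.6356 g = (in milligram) 635.6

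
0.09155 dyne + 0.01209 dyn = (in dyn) 0.1036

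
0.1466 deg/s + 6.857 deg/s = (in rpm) 1.167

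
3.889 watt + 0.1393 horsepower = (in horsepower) 0.1445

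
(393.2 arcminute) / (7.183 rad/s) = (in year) 5.049e-10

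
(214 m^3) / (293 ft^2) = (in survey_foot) 25.79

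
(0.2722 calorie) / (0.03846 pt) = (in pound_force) 1.887e+04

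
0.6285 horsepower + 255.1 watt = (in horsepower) 0.9706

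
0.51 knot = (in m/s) 0.2624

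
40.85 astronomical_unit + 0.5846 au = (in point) 1.757e+16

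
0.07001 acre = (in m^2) 283.3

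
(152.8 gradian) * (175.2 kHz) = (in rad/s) 4.205e+05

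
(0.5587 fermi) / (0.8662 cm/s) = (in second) 6.45e-14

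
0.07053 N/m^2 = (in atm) 6.961e-07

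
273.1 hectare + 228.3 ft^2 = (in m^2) 2.731e+06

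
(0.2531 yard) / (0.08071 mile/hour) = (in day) 7.424e-05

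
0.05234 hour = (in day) 0.002181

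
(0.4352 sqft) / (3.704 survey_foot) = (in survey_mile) 2.225e-05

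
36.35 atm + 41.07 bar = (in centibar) 7790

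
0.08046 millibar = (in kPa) 0.008046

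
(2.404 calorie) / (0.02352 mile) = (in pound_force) 0.05974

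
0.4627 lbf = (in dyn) 2.058e+05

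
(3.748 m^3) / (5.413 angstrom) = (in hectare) 6.924e+05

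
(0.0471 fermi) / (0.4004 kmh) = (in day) 4.901e-21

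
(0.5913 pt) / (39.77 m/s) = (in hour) 1.457e-09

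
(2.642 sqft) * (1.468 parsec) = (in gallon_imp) 2.446e+18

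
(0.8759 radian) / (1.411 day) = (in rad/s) 7.185e-06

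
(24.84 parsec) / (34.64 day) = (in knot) 4.978e+11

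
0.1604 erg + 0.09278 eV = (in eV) 1.001e+11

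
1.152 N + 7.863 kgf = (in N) 78.26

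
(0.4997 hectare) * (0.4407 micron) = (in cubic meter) 0.002202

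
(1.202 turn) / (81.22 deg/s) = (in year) 1.689e-07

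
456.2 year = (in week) 2.379e+04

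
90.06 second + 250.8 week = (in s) 1.517e+08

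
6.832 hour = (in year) 0.0007799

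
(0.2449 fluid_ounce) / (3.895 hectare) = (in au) 1.243e-21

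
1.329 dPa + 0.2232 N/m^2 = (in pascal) 0.3561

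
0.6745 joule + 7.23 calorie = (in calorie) 7.391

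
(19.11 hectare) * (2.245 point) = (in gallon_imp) 3.329e+04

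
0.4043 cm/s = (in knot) 0.007859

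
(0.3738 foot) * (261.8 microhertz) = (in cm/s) 0.002983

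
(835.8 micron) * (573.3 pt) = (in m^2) 0.000169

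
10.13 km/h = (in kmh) 10.13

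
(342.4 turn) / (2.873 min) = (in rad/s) 12.48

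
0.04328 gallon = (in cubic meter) 0.0001638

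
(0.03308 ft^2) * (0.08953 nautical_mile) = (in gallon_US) 134.6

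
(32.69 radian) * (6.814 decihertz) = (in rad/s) 22.27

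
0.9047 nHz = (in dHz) 9.047e-09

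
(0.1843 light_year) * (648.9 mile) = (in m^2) 1.821e+21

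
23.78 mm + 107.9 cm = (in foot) 3.618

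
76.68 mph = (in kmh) 123.4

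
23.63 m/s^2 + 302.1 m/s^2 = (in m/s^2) 325.7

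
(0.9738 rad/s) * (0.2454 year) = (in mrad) 7.536e+09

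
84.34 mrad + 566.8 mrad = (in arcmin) 2238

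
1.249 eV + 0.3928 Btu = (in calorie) 99.05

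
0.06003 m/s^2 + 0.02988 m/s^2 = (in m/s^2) 0.08991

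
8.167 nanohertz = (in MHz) 8.167e-15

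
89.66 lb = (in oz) 1435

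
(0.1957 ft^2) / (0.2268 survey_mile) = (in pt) 0.1412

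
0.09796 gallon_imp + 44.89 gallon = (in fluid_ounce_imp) 5996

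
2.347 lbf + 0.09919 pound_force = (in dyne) 1.088e+06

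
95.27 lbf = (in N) 423.8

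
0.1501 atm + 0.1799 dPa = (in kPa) 15.21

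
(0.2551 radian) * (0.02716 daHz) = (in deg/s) 3.97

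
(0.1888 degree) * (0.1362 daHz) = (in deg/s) 0.2571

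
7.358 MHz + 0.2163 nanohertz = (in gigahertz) 0.007358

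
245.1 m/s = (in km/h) 882.4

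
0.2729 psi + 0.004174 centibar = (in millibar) 18.86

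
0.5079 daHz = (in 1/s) 5.079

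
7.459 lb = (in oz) 119.3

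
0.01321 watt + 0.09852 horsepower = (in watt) 73.48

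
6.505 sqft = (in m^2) 0.6043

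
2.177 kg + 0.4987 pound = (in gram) 2403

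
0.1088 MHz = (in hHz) 1088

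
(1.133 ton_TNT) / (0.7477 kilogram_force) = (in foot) 2.121e+09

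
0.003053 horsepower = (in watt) 2.277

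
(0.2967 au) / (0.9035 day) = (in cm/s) 5.686e+07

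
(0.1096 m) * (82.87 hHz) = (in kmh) 3270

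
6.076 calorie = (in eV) 1.587e+20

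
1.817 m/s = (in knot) 3.532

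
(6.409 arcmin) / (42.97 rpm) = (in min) 6.905e-06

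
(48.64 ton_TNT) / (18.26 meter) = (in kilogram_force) 1.136e+09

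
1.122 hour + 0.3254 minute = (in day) 0.04698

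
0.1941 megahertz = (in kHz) 194.1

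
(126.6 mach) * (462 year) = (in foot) 2.061e+15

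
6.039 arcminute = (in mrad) 1.757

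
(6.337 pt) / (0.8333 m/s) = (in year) 8.507e-11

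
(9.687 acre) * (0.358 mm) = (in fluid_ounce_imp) 4.939e+05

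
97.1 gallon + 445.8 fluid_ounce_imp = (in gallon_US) 100.4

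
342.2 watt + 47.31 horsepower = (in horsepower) 47.77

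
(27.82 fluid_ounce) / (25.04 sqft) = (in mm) 0.3537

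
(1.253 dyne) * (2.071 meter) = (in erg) 259.5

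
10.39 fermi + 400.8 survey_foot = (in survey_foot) 400.8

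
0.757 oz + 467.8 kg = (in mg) 4.678e+08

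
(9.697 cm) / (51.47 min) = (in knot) 6.104e-05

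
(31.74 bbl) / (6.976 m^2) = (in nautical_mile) 0.0003906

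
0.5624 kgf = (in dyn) 5.515e+05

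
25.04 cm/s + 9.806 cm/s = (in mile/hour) 0.7795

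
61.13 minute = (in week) 0.006064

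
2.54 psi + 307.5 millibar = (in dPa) 4.826e+05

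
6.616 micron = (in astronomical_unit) 4.423e-17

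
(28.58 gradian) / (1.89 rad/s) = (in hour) 6.598e-05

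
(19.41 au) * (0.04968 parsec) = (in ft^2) 4.791e+28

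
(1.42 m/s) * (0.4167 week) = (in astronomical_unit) 2.392e-06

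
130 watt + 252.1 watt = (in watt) 382.1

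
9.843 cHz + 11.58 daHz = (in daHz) 11.59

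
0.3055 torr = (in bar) 0.0004073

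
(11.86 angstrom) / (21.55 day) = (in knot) 1.238e-15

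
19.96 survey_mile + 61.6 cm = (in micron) 3.212e+10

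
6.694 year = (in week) 349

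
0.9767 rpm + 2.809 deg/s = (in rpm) 1.445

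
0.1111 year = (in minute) 5.839e+04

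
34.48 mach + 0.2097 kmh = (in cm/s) 1.174e+06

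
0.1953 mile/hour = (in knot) 0.1697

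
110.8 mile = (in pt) 5.055e+08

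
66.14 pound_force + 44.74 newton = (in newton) 338.9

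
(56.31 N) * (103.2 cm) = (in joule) 58.11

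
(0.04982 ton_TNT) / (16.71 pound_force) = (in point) 7.949e+09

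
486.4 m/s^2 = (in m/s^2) 486.4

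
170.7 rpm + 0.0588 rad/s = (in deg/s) 1028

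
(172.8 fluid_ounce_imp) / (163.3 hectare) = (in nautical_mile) 1.623e-12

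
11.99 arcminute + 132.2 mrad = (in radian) 0.1357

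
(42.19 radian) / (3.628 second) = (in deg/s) 666.3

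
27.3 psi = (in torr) 1412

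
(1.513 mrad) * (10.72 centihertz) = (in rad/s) 0.0001622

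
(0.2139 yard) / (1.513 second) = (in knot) 0.2513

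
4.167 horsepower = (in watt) 3107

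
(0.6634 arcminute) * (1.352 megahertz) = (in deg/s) 1.495e+04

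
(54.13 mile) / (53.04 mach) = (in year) 1.53e-07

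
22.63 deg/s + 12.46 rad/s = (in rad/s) 12.85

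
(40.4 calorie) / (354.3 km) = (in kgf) 4.865e-05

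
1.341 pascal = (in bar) 1.341e-05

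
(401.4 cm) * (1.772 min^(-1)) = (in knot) 0.2304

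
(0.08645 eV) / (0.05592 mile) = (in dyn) 1.539e-17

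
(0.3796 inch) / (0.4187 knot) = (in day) 5.181e-07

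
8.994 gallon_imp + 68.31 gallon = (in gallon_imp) 65.87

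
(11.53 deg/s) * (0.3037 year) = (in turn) 3.067e+05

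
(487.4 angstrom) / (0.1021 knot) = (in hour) 2.578e-10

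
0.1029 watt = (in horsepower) 0.000138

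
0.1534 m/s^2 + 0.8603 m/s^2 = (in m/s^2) 1.014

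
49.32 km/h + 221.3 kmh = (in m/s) 75.17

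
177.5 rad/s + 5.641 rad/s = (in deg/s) 1.049e+04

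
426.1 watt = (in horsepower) 0.5714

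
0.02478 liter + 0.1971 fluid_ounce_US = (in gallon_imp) 0.006733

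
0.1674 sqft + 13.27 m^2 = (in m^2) 13.29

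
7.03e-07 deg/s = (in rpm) 1.172e-07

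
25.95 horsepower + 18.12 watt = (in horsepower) 25.97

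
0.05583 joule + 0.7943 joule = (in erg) 8.501e+06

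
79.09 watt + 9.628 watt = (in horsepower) 0.119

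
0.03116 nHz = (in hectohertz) 3.116e-13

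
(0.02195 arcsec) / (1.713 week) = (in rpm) 9.809e-13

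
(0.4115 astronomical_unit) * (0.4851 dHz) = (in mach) 8.77e+06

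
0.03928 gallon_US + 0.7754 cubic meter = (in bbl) 4.878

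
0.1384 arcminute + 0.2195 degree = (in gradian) 0.2465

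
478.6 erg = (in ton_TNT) 1.144e-14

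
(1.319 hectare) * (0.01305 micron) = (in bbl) 0.001083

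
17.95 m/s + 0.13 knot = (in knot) 35.02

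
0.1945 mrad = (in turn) 3.096e-05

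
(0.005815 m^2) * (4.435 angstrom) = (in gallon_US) 6.813e-10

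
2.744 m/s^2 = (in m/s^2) 2.744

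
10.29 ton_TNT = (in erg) 4.305e+17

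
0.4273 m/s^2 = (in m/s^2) 0.4273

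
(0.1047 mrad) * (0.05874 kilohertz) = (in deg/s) 0.3524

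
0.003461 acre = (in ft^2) 150.8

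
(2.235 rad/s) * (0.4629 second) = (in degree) 59.28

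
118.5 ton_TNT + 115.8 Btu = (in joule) 4.958e+11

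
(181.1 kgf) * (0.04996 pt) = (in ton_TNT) 7.481e-12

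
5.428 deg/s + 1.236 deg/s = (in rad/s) 0.1163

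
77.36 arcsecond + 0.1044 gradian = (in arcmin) 6.927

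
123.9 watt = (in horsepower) 0.1662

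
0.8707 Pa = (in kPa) 0.0008707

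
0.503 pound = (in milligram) 2.282e+05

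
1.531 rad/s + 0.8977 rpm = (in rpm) 15.52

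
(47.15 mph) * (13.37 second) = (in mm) 2.818e+05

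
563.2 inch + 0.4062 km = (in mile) 0.2613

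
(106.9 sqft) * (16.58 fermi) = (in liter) 1.647e-10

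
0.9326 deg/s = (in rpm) 0.1554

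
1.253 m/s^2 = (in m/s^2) 1.253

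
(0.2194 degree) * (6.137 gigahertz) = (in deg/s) 1.346e+09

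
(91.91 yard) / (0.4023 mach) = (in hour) 0.0001704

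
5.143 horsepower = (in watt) 3835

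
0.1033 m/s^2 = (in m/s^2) 0.1033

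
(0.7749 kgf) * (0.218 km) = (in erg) 1.657e+10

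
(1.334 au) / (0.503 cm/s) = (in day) 4.592e+08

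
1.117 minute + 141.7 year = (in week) 7389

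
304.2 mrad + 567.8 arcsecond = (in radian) 0.307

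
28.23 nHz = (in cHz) 2.823e-06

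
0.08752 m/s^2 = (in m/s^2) 0.08752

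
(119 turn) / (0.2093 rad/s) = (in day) 0.04135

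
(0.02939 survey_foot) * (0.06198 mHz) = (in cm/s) 5.552e-05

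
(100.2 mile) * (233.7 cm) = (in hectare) 37.69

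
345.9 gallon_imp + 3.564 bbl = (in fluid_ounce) 7.233e+04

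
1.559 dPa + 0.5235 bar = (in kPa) 52.35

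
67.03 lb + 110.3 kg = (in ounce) 4963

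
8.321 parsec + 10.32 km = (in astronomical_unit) 1.716e+06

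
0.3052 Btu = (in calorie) 76.96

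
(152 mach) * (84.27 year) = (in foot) 4.513e+14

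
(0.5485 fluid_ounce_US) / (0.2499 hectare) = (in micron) 0.006491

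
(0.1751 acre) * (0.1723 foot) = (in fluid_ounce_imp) 1.31e+06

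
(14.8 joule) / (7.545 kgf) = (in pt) 567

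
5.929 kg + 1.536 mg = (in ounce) 209.1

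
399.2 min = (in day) 0.2772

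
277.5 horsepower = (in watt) 2.069e+05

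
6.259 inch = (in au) 1.063e-12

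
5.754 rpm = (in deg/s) 34.52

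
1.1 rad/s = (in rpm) 10.5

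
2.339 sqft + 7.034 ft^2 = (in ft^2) 9.373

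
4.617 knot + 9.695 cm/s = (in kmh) 8.9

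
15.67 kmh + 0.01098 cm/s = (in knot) 8.461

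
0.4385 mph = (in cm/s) 19.6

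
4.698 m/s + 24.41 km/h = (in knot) 22.31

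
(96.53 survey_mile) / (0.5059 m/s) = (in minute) 5118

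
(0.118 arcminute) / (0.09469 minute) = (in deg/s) 0.0003462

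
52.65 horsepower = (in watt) 3.926e+04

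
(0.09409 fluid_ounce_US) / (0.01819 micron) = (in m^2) 153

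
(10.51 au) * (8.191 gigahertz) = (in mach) 3.782e+19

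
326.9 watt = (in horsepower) 0.4384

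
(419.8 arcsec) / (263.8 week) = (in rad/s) 1.276e-11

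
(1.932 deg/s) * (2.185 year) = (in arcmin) 7.988e+09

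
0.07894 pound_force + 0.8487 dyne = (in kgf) 0.03581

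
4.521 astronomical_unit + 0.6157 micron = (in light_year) 7.149e-05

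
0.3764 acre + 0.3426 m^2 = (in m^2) 1524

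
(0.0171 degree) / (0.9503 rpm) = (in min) 4.998e-05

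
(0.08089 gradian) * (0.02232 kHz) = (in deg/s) 1.625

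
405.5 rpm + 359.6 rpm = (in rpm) 765.1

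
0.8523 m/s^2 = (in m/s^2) 0.8523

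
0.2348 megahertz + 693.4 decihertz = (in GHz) 0.0002349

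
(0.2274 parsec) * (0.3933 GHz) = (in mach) 8.105e+21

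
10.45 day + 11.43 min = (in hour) 251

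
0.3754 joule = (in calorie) 0.08972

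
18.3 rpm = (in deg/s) 109.8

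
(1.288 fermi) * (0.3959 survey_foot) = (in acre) 3.841e-20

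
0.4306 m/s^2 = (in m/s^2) 0.4306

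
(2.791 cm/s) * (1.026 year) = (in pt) 2.56e+09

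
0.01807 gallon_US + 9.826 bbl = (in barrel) 9.826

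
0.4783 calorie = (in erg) 2.001e+07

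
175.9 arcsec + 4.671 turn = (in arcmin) 1.009e+05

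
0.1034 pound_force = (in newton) 0.4599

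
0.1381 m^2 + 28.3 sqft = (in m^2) 2.767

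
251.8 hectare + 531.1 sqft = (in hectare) 251.8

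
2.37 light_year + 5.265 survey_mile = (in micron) 2.242e+22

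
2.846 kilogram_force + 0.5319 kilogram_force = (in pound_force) 7.447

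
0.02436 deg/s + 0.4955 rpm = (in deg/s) 2.997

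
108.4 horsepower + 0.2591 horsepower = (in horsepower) 108.7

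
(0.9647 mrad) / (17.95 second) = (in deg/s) 0.003079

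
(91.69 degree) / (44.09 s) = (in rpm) 0.3466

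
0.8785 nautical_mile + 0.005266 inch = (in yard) 1779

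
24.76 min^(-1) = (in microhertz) 4.127e+05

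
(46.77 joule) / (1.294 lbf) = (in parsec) 2.633e-16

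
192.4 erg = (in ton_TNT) 4.598e-15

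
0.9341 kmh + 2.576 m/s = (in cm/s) 283.5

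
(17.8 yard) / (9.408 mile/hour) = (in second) 3.87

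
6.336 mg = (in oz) 0.0002235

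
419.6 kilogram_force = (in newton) 4115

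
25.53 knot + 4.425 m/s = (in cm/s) 1756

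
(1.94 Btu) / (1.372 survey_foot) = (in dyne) 4.894e+08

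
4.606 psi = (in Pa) 3.176e+04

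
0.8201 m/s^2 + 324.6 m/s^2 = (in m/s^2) 325.4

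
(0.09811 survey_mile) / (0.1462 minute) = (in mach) 0.05286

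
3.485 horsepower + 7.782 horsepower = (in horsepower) 11.27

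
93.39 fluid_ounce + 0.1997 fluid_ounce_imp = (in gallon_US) 0.7311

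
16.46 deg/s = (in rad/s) 0.2873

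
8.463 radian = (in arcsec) 1.746e+06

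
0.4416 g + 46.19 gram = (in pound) 0.1028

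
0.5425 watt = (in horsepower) 0.0007275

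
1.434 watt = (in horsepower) 0.001923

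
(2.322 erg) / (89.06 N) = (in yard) 2.851e-09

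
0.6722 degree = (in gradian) 0.7469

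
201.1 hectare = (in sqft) 2.165e+07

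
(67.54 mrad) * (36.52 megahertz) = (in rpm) 2.355e+07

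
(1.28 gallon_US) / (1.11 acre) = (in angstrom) 1.079e+04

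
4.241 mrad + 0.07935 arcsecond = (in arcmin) 14.58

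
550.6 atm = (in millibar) 5.579e+05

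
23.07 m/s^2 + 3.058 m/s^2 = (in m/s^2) 26.13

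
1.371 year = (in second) 4.324e+07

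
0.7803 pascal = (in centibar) 0.0007803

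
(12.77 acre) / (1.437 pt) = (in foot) 3.345e+08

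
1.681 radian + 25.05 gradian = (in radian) 2.074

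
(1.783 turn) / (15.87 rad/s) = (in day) 8.17e-06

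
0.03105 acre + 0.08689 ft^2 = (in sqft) 1353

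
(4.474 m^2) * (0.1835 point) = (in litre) 0.2896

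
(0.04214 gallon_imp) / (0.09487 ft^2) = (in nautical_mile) 1.174e-05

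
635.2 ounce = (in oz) 635.2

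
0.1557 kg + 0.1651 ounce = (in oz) 5.657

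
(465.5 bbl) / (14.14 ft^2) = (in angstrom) 5.634e+11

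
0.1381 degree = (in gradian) 0.1534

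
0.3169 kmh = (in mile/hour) 0.1969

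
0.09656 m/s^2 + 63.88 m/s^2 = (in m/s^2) 63.98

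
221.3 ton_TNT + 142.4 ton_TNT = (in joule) 1.522e+12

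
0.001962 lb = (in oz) 0.03139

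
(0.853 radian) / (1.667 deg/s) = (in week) 4.848e-05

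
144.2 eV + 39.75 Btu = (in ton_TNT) 1.002e-05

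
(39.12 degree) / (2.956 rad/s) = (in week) 3.819e-07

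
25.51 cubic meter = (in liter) 2.551e+04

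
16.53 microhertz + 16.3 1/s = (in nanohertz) 1.63e+10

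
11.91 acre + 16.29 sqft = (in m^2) 4.82e+04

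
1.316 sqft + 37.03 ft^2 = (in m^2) 3.562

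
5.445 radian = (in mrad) 5445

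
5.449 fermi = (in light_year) 5.76e-31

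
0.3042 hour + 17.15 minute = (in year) 6.736e-05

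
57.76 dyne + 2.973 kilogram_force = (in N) 29.16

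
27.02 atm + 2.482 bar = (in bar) 29.86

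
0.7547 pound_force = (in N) 3.357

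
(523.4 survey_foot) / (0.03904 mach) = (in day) 0.0001389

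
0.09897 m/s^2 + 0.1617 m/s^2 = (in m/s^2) 0.2607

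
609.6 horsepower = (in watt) 4.546e+05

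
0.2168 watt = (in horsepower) 0.0002907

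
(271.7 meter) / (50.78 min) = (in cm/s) 8.918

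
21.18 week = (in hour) 3558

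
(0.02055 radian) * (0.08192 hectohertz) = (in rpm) 1.608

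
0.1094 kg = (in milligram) 1.094e+05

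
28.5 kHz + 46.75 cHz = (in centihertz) 2.85e+06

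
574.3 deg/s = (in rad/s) 10.02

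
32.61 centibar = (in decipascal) 3.261e+05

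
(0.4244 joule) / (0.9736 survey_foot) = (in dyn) 1.43e+05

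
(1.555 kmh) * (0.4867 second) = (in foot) 0.6897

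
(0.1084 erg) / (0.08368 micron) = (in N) 0.1295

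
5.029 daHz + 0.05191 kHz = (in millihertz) 1.022e+05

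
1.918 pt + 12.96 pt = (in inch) 0.2066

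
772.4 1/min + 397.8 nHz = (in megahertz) 1.287e-05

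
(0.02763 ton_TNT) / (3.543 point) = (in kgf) 9.431e+09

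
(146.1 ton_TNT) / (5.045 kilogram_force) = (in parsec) 4.004e-07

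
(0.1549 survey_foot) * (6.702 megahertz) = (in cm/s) 3.164e+07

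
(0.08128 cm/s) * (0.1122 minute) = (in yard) 0.005984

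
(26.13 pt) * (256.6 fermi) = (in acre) 5.845e-19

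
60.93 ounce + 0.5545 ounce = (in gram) 1743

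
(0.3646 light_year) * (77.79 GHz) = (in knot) 5.216e+26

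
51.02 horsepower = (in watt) 3.805e+04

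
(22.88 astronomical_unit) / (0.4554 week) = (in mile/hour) 2.78e+07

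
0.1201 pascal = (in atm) 1.185e-06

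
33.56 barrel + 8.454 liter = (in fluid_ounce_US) 1.807e+05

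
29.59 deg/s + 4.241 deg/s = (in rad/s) 0.5905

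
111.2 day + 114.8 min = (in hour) 2671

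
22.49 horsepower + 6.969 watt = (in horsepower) 22.5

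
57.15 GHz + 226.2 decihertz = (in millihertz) 5.715e+13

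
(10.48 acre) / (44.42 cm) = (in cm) 9.548e+06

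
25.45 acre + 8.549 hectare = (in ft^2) 2.029e+06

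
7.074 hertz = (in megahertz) 7.074e-06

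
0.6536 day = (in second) 5.647e+04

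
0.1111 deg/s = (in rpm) 0.01852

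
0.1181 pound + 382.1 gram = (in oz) 15.37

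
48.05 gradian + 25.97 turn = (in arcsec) 3.381e+07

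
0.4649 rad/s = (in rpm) 4.439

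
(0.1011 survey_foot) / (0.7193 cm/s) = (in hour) 0.00119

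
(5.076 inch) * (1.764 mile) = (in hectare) 0.0366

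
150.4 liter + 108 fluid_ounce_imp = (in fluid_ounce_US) 5189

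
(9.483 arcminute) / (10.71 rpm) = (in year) 7.799e-11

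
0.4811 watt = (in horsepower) 0.0006452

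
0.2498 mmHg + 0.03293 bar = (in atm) 0.03283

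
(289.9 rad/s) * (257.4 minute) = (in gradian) 2.85e+08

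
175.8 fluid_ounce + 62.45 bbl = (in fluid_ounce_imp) 3.496e+05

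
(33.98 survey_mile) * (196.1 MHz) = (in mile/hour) 2.399e+13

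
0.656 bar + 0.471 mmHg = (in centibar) 65.66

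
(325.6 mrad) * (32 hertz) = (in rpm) 99.5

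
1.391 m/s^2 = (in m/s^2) 1.391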